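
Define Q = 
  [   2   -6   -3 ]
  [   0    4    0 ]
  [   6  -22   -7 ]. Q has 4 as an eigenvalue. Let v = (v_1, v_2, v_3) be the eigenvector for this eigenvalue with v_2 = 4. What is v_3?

-8

Q − 4I = [[-2, -6, -3], [0, 0, 0], [6, -22, -11]].
Solving (Q − 4I)v = 0 gives the eigenspace spanned by (0, 4, -8).
With v_2 = 4, v = (0, 4, -8), so v_3 = -8.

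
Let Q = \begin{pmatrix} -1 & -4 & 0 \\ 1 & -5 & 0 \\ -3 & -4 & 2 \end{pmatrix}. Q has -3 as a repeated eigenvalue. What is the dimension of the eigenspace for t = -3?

1

Q + 3I = [[2, -4, 0], [1, -2, 0], [-3, -4, 5]].
This matrix has rank 2, so its null space has dimension 3 − 2 = 1.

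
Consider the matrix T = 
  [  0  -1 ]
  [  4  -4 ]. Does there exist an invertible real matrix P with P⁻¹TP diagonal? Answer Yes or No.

No

Characteristic polynomial: p(μ) = μ^2 + 4μ + 4 = (μ + 2)^2.
μ = -2 has algebraic multiplicity 2; rank(T + 2I) = 1, so geometric multiplicity = 1.
Geometric multiplicity < algebraic multiplicity, so T is not diagonalizable.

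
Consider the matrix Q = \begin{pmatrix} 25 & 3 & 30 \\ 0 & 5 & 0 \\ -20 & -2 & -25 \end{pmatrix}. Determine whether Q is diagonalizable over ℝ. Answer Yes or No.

No

Characteristic polynomial: p(μ) = μ^3 - 5μ^2 - 25μ + 125 = (μ - 5)^2(μ + 5).
μ = 5 has algebraic multiplicity 2; rank(Q − 5I) = 2, so geometric multiplicity = 1.
Geometric multiplicity < algebraic multiplicity, so Q is not diagonalizable.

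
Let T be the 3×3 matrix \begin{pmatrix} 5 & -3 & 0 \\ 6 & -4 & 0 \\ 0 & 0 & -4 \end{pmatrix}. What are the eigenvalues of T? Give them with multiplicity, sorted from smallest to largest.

Characteristic polynomial: p(s) = s^3 + 3s^2 - 6s - 8 = (s - 2)(s + 1)(s + 4).
Roots (with multiplicity): -4, -1, 2.

-4, -1, 2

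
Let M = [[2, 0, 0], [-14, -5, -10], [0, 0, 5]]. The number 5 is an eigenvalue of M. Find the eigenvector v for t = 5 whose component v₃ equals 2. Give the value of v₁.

M − 5I = [[-3, 0, 0], [-14, -10, -10], [0, 0, 0]].
Solving (M − 5I)v = 0 gives the eigenspace spanned by (0, -2, 2).
With v₃ = 2, v = (0, -2, 2), so v₁ = 0.

0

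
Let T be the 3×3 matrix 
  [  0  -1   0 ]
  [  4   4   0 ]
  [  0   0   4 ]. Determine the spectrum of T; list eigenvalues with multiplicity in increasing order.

2, 2, 4

Characteristic polynomial: p(s) = s^3 - 8s^2 + 20s - 16 = (s - 4)(s - 2)^2.
Roots (with multiplicity): 2, 2, 4.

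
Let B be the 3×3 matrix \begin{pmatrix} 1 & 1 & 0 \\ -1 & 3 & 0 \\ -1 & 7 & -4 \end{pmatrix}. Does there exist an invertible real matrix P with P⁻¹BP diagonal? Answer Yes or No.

No

Characteristic polynomial: p(λ) = λ^3 - 12λ + 16 = (λ - 2)^2(λ + 4).
λ = 2 has algebraic multiplicity 2; rank(B − 2I) = 2, so geometric multiplicity = 1.
Geometric multiplicity < algebraic multiplicity, so B is not diagonalizable.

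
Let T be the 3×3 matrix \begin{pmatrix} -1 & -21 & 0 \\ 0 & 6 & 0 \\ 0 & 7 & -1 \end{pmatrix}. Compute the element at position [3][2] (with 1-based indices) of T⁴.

1295

Characteristic polynomial: r^3 - 4r^2 - 11r - 6 = (r - 6)(r + 1)^2, so the eigenvalues are -1, -1, 6.
r=-1: eigenvector (1, 0, 0).
r=6: eigenvector (-3, 1, 1).
r=-1: eigenvector (-2, 0, 1).
P = [[1, -3, -2], [0, 1, 0], [0, 1, 1]], D = diag(-1, 6, -1), P⁻¹ = [[1, 1, 2], [0, 1, 0], [0, -1, 1]].
T⁴ = P·diag(1, 1296, 1)·P⁻¹ = [[1, -3885, 0], [0, 1296, 0], [0, 1295, 1]].
The requested entry is 1295.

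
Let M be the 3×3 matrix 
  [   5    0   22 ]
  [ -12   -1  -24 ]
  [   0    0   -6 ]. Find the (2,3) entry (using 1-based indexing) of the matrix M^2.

Characteristic polynomial: t^3 + 2t^2 - 29t - 30 = (t - 5)(t + 1)(t + 6), so the eigenvalues are -6, -1, 5.
t=-6: eigenvector (-2, 0, 1).
t=-1: eigenvector (0, 1, 0).
t=5: eigenvector (1, -2, 0).
P = [[-2, 0, 1], [0, 1, -2], [1, 0, 0]], D = diag(-6, -1, 5), P⁻¹ = [[0, 0, 1], [2, 1, 4], [1, 0, 2]].
M² = P·diag(36, 1, 25)·P⁻¹ = [[25, 0, -22], [-48, 1, -96], [0, 0, 36]].
The requested entry is -96.

-96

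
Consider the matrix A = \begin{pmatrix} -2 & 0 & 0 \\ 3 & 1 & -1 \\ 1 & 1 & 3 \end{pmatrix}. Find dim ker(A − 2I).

A − 2I = [[-4, 0, 0], [3, -1, -1], [1, 1, 1]].
This matrix has rank 2, so its null space has dimension 3 − 2 = 1.

1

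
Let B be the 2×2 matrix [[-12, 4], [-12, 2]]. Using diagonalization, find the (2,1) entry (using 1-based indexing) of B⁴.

Characteristic polynomial: t^2 + 10t + 24 = (t + 4)(t + 6), so the eigenvalues are -6, -4.
t=-4: eigenvector (1, 2).
t=-6: eigenvector (-2, -3).
P = [[1, -2], [2, -3]], D = diag(-4, -6), P⁻¹ = [[-3, 2], [-2, 1]].
B⁴ = P·diag(256, 1296)·P⁻¹ = [[4416, -2080], [6240, -2864]].
The requested entry is 6240.

6240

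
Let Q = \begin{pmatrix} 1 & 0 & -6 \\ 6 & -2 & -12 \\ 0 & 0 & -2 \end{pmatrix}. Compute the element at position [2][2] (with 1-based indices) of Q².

Characteristic polynomial: μ^3 + 3μ^2 - 4 = (μ - 1)(μ + 2)^2, so the eigenvalues are -2, -2, 1.
μ=-2: eigenvector (2, 4, 1).
μ=-2: eigenvector (0, 1, 0).
μ=1: eigenvector (1, 2, 0).
P = [[2, 0, 1], [4, 1, 2], [1, 0, 0]], D = diag(-2, -2, 1), P⁻¹ = [[0, 0, 1], [-2, 1, 0], [1, 0, -2]].
Q² = P·diag(4, 4, 1)·P⁻¹ = [[1, 0, 6], [-6, 4, 12], [0, 0, 4]].
The requested entry is 4.

4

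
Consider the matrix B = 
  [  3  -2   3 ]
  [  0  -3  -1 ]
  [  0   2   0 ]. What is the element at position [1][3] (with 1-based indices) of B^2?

11

Characteristic polynomial: r^3 - 7r - 6 = (r - 3)(r + 1)(r + 2), so the eigenvalues are -2, -1, 3.
r=-1: eigenvector (2, 1, -2).
r=3: eigenvector (1, 0, 0).
r=-2: eigenvector (1, 1, -1).
P = [[2, 1, 1], [1, 0, 1], [-2, 0, -1]], D = diag(-1, 3, -2), P⁻¹ = [[0, -1, -1], [1, 0, 1], [0, 2, 1]].
B² = P·diag(1, 9, 4)·P⁻¹ = [[9, 6, 11], [0, 7, 3], [0, -6, -2]].
The requested entry is 11.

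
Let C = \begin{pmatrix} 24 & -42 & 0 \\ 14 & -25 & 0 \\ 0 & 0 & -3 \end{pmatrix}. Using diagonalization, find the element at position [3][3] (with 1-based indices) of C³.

-27

Characteristic polynomial: μ^3 + 4μ^2 - 9μ - 36 = (μ - 3)(μ + 3)(μ + 4), so the eigenvalues are -4, -3, 3.
μ=3: eigenvector (2, 1, 0).
μ=-4: eigenvector (-3, -2, 0).
μ=-3: eigenvector (0, 0, 1).
P = [[2, -3, 0], [1, -2, 0], [0, 0, 1]], D = diag(3, -4, -3), P⁻¹ = [[2, -3, 0], [1, -2, 0], [0, 0, 1]].
C³ = P·diag(27, -64, -27)·P⁻¹ = [[300, -546, 0], [182, -337, 0], [0, 0, -27]].
The requested entry is -27.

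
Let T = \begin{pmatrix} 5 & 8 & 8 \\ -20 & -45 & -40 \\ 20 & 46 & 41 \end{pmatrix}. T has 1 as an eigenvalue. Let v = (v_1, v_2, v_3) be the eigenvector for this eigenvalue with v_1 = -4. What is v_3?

T − 1I = [[4, 8, 8], [-20, -46, -40], [20, 46, 40]].
Solving (T − 1I)v = 0 gives the eigenspace spanned by (-4, 0, 2).
With v_1 = -4, v = (-4, 0, 2), so v_3 = 2.

2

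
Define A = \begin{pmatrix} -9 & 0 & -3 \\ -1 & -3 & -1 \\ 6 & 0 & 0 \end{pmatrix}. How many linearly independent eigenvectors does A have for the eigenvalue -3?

1

A + 3I = [[-6, 0, -3], [-1, 0, -1], [6, 0, 3]].
This matrix has rank 2, so its null space has dimension 3 − 2 = 1.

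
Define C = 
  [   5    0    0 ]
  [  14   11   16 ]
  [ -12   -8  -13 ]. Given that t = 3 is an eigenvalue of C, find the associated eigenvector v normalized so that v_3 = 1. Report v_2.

C − 3I = [[2, 0, 0], [14, 8, 16], [-12, -8, -16]].
Solving (C − 3I)v = 0 gives the eigenspace spanned by (0, -2, 1).
With v_3 = 1, v = (0, -2, 1), so v_2 = -2.

-2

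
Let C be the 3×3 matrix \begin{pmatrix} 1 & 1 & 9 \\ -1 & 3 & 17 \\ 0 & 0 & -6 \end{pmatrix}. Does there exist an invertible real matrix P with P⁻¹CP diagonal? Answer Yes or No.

Characteristic polynomial: p(r) = r^3 + 2r^2 - 20r + 24 = (r - 2)^2(r + 6).
r = 2 has algebraic multiplicity 2; rank(C − 2I) = 2, so geometric multiplicity = 1.
Geometric multiplicity < algebraic multiplicity, so C is not diagonalizable.

No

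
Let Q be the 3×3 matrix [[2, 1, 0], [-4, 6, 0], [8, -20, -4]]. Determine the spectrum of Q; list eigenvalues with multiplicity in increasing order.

-4, 4, 4

Characteristic polynomial: p(r) = r^3 - 4r^2 - 16r + 64 = (r - 4)^2(r + 4).
Roots (with multiplicity): -4, 4, 4.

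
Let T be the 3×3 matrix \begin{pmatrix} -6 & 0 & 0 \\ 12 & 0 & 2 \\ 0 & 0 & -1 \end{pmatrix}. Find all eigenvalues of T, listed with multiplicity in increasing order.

-6, -1, 0

Characteristic polynomial: p(λ) = λ^3 + 7λ^2 + 6λ = λ(λ + 1)(λ + 6).
Roots (with multiplicity): -6, -1, 0.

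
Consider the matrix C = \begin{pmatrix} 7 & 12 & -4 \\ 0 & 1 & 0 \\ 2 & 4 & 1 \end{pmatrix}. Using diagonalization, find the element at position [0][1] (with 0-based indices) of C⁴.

2336

Characteristic polynomial: r^3 - 9r^2 + 23r - 15 = (r - 5)(r - 3)(r - 1), so the eigenvalues are 1, 3, 5.
r=5: eigenvector (2, 0, 1).
r=1: eigenvector (-2, 1, 0).
r=3: eigenvector (1, 0, 1).
P = [[2, -2, 1], [0, 1, 0], [1, 0, 1]], D = diag(5, 1, 3), P⁻¹ = [[1, 2, -1], [0, 1, 0], [-1, -2, 2]].
C⁴ = P·diag(625, 1, 81)·P⁻¹ = [[1169, 2336, -1088], [0, 1, 0], [544, 1088, -463]].
The requested entry is 2336.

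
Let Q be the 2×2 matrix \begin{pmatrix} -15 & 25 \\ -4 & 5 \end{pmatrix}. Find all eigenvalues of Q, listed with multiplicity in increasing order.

-5, -5

Characteristic polynomial: p(λ) = λ^2 + 10λ + 25 = (λ + 5)^2.
Roots (with multiplicity): -5, -5.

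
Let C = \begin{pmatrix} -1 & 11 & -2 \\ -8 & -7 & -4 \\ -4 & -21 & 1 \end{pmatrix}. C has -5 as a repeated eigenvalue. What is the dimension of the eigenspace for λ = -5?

C + 5I = [[4, 11, -2], [-8, -2, -4], [-4, -21, 6]].
This matrix has rank 2, so its null space has dimension 3 − 2 = 1.

1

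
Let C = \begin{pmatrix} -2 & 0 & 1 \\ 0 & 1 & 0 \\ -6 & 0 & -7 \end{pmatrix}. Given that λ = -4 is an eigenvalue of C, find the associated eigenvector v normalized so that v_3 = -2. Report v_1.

1

C + 4I = [[2, 0, 1], [0, 5, 0], [-6, 0, -3]].
Solving (C + 4I)v = 0 gives the eigenspace spanned by (1, 0, -2).
With v_3 = -2, v = (1, 0, -2), so v_1 = 1.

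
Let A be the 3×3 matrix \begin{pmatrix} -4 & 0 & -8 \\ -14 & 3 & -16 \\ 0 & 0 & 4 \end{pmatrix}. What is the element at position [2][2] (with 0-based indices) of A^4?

Characteristic polynomial: μ^3 - 3μ^2 - 16μ + 48 = (μ - 4)(μ - 3)(μ + 4), so the eigenvalues are -4, 3, 4.
μ=4: eigenvector (-1, -2, 1).
μ=3: eigenvector (0, 1, 0).
μ=-4: eigenvector (1, 2, 0).
P = [[-1, 0, 1], [-2, 1, 2], [1, 0, 0]], D = diag(4, 3, -4), P⁻¹ = [[0, 0, 1], [-2, 1, 0], [1, 0, 1]].
A⁴ = P·diag(256, 81, 256)·P⁻¹ = [[256, 0, 0], [350, 81, 0], [0, 0, 256]].
The requested entry is 256.

256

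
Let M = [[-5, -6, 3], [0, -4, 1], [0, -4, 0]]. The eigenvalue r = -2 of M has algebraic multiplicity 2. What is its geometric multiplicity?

1

M + 2I = [[-3, -6, 3], [0, -2, 1], [0, -4, 2]].
This matrix has rank 2, so its null space has dimension 3 − 2 = 1.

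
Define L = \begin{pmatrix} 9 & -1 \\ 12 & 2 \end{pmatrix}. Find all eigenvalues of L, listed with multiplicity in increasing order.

5, 6

Characteristic polynomial: p(r) = r^2 - 11r + 30 = (r - 6)(r - 5).
Roots (with multiplicity): 5, 6.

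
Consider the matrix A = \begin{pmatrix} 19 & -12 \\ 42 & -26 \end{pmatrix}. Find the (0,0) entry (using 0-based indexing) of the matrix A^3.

811

Characteristic polynomial: r^2 + 7r + 10 = (r + 2)(r + 5), so the eigenvalues are -5, -2.
r=-2: eigenvector (4, 7).
r=-5: eigenvector (-1, -2).
P = [[4, -1], [7, -2]], D = diag(-2, -5), P⁻¹ = [[2, -1], [7, -4]].
A³ = P·diag(-8, -125)·P⁻¹ = [[811, -468], [1638, -944]].
The requested entry is 811.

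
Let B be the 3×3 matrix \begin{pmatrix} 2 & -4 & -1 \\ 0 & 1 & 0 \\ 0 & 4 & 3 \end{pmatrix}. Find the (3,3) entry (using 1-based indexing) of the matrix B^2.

9

Characteristic polynomial: μ^3 - 6μ^2 + 11μ - 6 = (μ - 3)(μ - 2)(μ - 1), so the eigenvalues are 1, 2, 3.
μ=3: eigenvector (1, 0, -1).
μ=1: eigenvector (2, 1, -2).
μ=2: eigenvector (1, 0, 0).
P = [[1, 2, 1], [0, 1, 0], [-1, -2, 0]], D = diag(3, 1, 2), P⁻¹ = [[0, -2, -1], [0, 1, 0], [1, 0, 1]].
B² = P·diag(9, 1, 4)·P⁻¹ = [[4, -16, -5], [0, 1, 0], [0, 16, 9]].
The requested entry is 9.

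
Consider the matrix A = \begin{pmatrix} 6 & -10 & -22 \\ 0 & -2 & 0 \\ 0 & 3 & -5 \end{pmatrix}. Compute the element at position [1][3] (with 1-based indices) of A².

Characteristic polynomial: λ^3 + λ^2 - 32λ - 60 = (λ - 6)(λ + 2)(λ + 5), so the eigenvalues are -5, -2, 6.
λ=6: eigenvector (1, 0, 0).
λ=-2: eigenvector (4, 1, 1).
λ=-5: eigenvector (2, 0, 1).
P = [[1, 4, 2], [0, 1, 0], [0, 1, 1]], D = diag(6, -2, -5), P⁻¹ = [[1, -2, -2], [0, 1, 0], [0, -1, 1]].
A² = P·diag(36, 4, 25)·P⁻¹ = [[36, -106, -22], [0, 4, 0], [0, -21, 25]].
The requested entry is -22.

-22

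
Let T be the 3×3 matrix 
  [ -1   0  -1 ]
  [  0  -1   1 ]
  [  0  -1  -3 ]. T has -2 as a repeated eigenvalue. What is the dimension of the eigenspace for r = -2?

1

T + 2I = [[1, 0, -1], [0, 1, 1], [0, -1, -1]].
This matrix has rank 2, so its null space has dimension 3 − 2 = 1.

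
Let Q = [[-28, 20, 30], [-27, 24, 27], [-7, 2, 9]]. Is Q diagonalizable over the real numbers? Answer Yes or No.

Characteristic polynomial: p(λ) = λ^3 - 5λ^2 - 12λ + 36 = (λ - 6)(λ - 2)(λ + 3).
All 3 eigenvalues are distinct, so Q is diagonalizable.

Yes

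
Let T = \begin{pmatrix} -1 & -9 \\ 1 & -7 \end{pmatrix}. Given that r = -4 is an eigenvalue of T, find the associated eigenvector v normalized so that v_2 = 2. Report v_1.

6

T + 4I = [[3, -9], [1, -3]].
Solving (T + 4I)v = 0 gives the eigenspace spanned by (6, 2).
With v_2 = 2, v = (6, 2), so v_1 = 6.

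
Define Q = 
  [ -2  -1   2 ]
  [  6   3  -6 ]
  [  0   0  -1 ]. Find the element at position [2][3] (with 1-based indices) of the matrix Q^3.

-6

Characteristic polynomial: μ^3 - μ = μ(μ - 1)(μ + 1), so the eigenvalues are -1, 0, 1.
μ=-1: eigenvector (-1, 3, 1).
μ=1: eigenvector (-1, 3, 0).
μ=0: eigenvector (1, -2, 0).
P = [[-1, -1, 1], [3, 3, -2], [1, 0, 0]], D = diag(-1, 1, 0), P⁻¹ = [[0, 0, 1], [2, 1, -1], [3, 1, 0]].
Q³ = P·diag(-1, 1, 0)·P⁻¹ = [[-2, -1, 2], [6, 3, -6], [0, 0, -1]].
The requested entry is -6.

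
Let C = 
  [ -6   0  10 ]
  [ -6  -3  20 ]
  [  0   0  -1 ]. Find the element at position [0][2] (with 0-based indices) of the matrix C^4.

Characteristic polynomial: r^3 + 10r^2 + 27r + 18 = (r + 1)(r + 3)(r + 6), so the eigenvalues are -6, -3, -1.
r=-6: eigenvector (1, 2, 0).
r=-3: eigenvector (0, 1, 0).
r=-1: eigenvector (2, 4, 1).
P = [[1, 0, 2], [2, 1, 4], [0, 0, 1]], D = diag(-6, -3, -1), P⁻¹ = [[1, 0, -2], [-2, 1, 0], [0, 0, 1]].
C⁴ = P·diag(1296, 81, 1)·P⁻¹ = [[1296, 0, -2590], [2430, 81, -5180], [0, 0, 1]].
The requested entry is -2590.

-2590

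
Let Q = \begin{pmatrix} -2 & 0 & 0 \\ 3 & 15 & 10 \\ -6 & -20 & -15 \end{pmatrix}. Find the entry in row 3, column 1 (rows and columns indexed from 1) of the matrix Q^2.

Characteristic polynomial: s^3 + 2s^2 - 25s - 50 = (s - 5)(s + 2)(s + 5), so the eigenvalues are -5, -2, 5.
s=-5: eigenvector (0, -1, 2).
s=5: eigenvector (0, 1, -1).
s=-2: eigenvector (1, 1, -2).
P = [[0, 0, 1], [-1, 1, 1], [2, -1, -2]], D = diag(-5, 5, -2), P⁻¹ = [[1, 1, 1], [0, 2, 1], [1, 0, 0]].
Q² = P·diag(25, 25, 4)·P⁻¹ = [[4, 0, 0], [-21, 25, 0], [42, 0, 25]].
The requested entry is 42.

42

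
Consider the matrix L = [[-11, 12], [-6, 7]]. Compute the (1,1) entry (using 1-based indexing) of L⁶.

Characteristic polynomial: λ^2 + 4λ - 5 = (λ - 1)(λ + 5), so the eigenvalues are -5, 1.
λ=-5: eigenvector (2, 1).
λ=1: eigenvector (-1, -1).
P = [[2, -1], [1, -1]], D = diag(-5, 1), P⁻¹ = [[1, -1], [1, -2]].
L⁶ = P·diag(15625, 1)·P⁻¹ = [[31249, -31248], [15624, -15623]].
The requested entry is 31249.

31249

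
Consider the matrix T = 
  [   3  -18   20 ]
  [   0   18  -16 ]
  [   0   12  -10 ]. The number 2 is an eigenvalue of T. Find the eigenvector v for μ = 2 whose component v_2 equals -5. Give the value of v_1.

T − 2I = [[1, -18, 20], [0, 16, -16], [0, 12, -12]].
Solving (T − 2I)v = 0 gives the eigenspace spanned by (10, -5, -5).
With v_2 = -5, v = (10, -5, -5), so v_1 = 10.

10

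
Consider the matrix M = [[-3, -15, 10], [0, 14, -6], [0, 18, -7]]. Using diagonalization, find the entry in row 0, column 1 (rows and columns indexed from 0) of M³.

-105

Characteristic polynomial: r^3 - 4r^2 - 11r + 30 = (r - 5)(r - 2)(r + 3), so the eigenvalues are -3, 2, 5.
r=-3: eigenvector (-1, 0, 0).
r=2: eigenvector (1, 1, 2).
r=5: eigenvector (0, -2, -3).
P = [[-1, 1, 0], [0, 1, -2], [0, 2, -3]], D = diag(-3, 2, 5), P⁻¹ = [[-1, -3, 2], [0, -3, 2], [0, -2, 1]].
M³ = P·diag(-27, 8, 125)·P⁻¹ = [[-27, -105, 70], [0, 476, -234], [0, 702, -343]].
The requested entry is -105.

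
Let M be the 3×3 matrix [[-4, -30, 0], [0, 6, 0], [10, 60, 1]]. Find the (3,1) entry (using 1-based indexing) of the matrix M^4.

-510

Characteristic polynomial: r^3 - 3r^2 - 22r + 24 = (r - 6)(r - 1)(r + 4), so the eigenvalues are -4, 1, 6.
r=6: eigenvector (-3, 1, 6).
r=-4: eigenvector (1, 0, -2).
r=1: eigenvector (0, 0, 1).
P = [[-3, 1, 0], [1, 0, 0], [6, -2, 1]], D = diag(6, -4, 1), P⁻¹ = [[0, 1, 0], [1, 3, 0], [2, 0, 1]].
M⁴ = P·diag(1296, 256, 1)·P⁻¹ = [[256, -3120, 0], [0, 1296, 0], [-510, 6240, 1]].
The requested entry is -510.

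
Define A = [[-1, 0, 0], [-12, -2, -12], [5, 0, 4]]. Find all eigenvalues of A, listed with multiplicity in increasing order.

-2, -1, 4

Characteristic polynomial: p(s) = s^3 - s^2 - 10s - 8 = (s - 4)(s + 1)(s + 2).
Roots (with multiplicity): -2, -1, 4.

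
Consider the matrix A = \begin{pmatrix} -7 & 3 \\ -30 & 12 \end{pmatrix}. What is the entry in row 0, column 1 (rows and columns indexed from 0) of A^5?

Characteristic polynomial: r^2 - 5r + 6 = (r - 3)(r - 2), so the eigenvalues are 2, 3.
r=2: eigenvector (1, 3).
r=3: eigenvector (3, 10).
P = [[1, 3], [3, 10]], D = diag(2, 3), P⁻¹ = [[10, -3], [-3, 1]].
A⁵ = P·diag(32, 243)·P⁻¹ = [[-1867, 633], [-6330, 2142]].
The requested entry is 633.

633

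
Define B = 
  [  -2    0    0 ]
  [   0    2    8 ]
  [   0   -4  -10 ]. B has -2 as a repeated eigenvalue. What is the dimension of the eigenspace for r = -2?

2

B + 2I = [[0, 0, 0], [0, 4, 8], [0, -4, -8]].
This matrix has rank 1, so its null space has dimension 3 − 1 = 2.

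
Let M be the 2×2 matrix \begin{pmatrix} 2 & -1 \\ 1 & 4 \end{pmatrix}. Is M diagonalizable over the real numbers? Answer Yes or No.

No

Characteristic polynomial: p(λ) = λ^2 - 6λ + 9 = (λ - 3)^2.
λ = 3 has algebraic multiplicity 2; rank(M − 3I) = 1, so geometric multiplicity = 1.
Geometric multiplicity < algebraic multiplicity, so M is not diagonalizable.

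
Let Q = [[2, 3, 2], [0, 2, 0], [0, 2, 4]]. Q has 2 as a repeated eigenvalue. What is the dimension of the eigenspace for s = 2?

1

Q − 2I = [[0, 3, 2], [0, 0, 0], [0, 2, 2]].
This matrix has rank 2, so its null space has dimension 3 − 2 = 1.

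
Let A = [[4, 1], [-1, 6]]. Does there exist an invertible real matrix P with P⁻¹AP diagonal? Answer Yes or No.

No

Characteristic polynomial: p(s) = s^2 - 10s + 25 = (s - 5)^2.
s = 5 has algebraic multiplicity 2; rank(A − 5I) = 1, so geometric multiplicity = 1.
Geometric multiplicity < algebraic multiplicity, so A is not diagonalizable.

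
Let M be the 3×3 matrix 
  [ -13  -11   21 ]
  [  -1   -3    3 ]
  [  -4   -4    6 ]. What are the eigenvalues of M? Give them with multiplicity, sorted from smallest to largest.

Characteristic polynomial: p(s) = s^3 + 10s^2 + 28s + 24 = (s + 2)^2(s + 6).
Roots (with multiplicity): -6, -2, -2.

-6, -2, -2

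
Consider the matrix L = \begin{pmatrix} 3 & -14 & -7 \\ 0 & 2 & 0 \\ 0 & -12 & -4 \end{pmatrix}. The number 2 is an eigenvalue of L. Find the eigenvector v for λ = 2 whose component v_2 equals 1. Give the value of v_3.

-2

L − 2I = [[1, -14, -7], [0, 0, 0], [0, -12, -6]].
Solving (L − 2I)v = 0 gives the eigenspace spanned by (0, 1, -2).
With v_2 = 1, v = (0, 1, -2), so v_3 = -2.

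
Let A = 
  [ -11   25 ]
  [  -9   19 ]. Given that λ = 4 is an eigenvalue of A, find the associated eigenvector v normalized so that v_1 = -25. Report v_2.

A − 4I = [[-15, 25], [-9, 15]].
Solving (A − 4I)v = 0 gives the eigenspace spanned by (-25, -15).
With v_1 = -25, v = (-25, -15), so v_2 = -15.

-15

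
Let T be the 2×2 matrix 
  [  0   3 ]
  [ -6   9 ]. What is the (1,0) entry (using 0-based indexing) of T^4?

Characteristic polynomial: μ^2 - 9μ + 18 = (μ - 6)(μ - 3), so the eigenvalues are 3, 6.
μ=3: eigenvector (1, 1).
μ=6: eigenvector (1, 2).
P = [[1, 1], [1, 2]], D = diag(3, 6), P⁻¹ = [[2, -1], [-1, 1]].
T⁴ = P·diag(81, 1296)·P⁻¹ = [[-1134, 1215], [-2430, 2511]].
The requested entry is -2430.

-2430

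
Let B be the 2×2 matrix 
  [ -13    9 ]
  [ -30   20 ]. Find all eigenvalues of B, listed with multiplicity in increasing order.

Characteristic polynomial: p(r) = r^2 - 7r + 10 = (r - 5)(r - 2).
Roots (with multiplicity): 2, 5.

2, 5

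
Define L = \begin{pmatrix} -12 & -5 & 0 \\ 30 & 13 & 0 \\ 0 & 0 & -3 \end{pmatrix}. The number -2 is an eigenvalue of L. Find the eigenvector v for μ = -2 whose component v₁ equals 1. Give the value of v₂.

L + 2I = [[-10, -5, 0], [30, 15, 0], [0, 0, -1]].
Solving (L + 2I)v = 0 gives the eigenspace spanned by (1, -2, 0).
With v₁ = 1, v = (1, -2, 0), so v₂ = -2.

-2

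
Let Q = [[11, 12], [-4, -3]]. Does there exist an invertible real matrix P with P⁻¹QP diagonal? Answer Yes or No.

Yes

Characteristic polynomial: p(s) = s^2 - 8s + 15 = (s - 5)(s - 3).
All 2 eigenvalues are distinct, so Q is diagonalizable.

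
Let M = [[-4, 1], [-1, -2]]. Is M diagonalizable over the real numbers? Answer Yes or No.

Characteristic polynomial: p(t) = t^2 + 6t + 9 = (t + 3)^2.
t = -3 has algebraic multiplicity 2; rank(M + 3I) = 1, so geometric multiplicity = 1.
Geometric multiplicity < algebraic multiplicity, so M is not diagonalizable.

No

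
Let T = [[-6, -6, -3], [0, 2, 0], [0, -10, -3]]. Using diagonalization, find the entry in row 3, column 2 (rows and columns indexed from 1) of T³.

-70

Characteristic polynomial: r^3 + 7r^2 - 36 = (r - 2)(r + 3)(r + 6), so the eigenvalues are -6, -3, 2.
r=-6: eigenvector (1, 0, 0).
r=2: eigenvector (0, 1, -2).
r=-3: eigenvector (-1, 0, 1).
P = [[1, 0, -1], [0, 1, 0], [0, -2, 1]], D = diag(-6, 2, -3), P⁻¹ = [[1, 2, 1], [0, 1, 0], [0, 2, 1]].
T³ = P·diag(-216, 8, -27)·P⁻¹ = [[-216, -378, -189], [0, 8, 0], [0, -70, -27]].
The requested entry is -70.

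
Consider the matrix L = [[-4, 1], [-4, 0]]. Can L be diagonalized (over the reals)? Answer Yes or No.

Characteristic polynomial: p(λ) = λ^2 + 4λ + 4 = (λ + 2)^2.
λ = -2 has algebraic multiplicity 2; rank(L + 2I) = 1, so geometric multiplicity = 1.
Geometric multiplicity < algebraic multiplicity, so L is not diagonalizable.

No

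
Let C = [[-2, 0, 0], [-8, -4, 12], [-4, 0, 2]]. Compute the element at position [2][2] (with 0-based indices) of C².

Characteristic polynomial: r^3 + 4r^2 - 4r - 16 = (r - 2)(r + 2)(r + 4), so the eigenvalues are -4, -2, 2.
r=2: eigenvector (0, 2, 1).
r=-4: eigenvector (0, 1, 0).
r=-2: eigenvector (1, 2, 1).
P = [[0, 0, 1], [2, 1, 2], [1, 0, 1]], D = diag(2, -4, -2), P⁻¹ = [[-1, 0, 1], [0, 1, -2], [1, 0, 0]].
C² = P·diag(4, 16, 4)·P⁻¹ = [[4, 0, 0], [0, 16, -24], [0, 0, 4]].
The requested entry is 4.

4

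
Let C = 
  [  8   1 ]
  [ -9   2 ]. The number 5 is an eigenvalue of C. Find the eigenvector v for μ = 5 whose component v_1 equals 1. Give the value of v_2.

-3

C − 5I = [[3, 1], [-9, -3]].
Solving (C − 5I)v = 0 gives the eigenspace spanned by (1, -3).
With v_1 = 1, v = (1, -3), so v_2 = -3.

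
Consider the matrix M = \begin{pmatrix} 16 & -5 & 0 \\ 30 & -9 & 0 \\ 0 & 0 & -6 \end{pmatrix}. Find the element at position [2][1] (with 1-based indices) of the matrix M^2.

210

Characteristic polynomial: s^3 - s^2 - 36s + 36 = (s - 6)(s - 1)(s + 6), so the eigenvalues are -6, 1, 6.
s=6: eigenvector (1, 2, 0).
s=1: eigenvector (1, 3, 0).
s=-6: eigenvector (0, 0, 1).
P = [[1, 1, 0], [2, 3, 0], [0, 0, 1]], D = diag(6, 1, -6), P⁻¹ = [[3, -1, 0], [-2, 1, 0], [0, 0, 1]].
M² = P·diag(36, 1, 36)·P⁻¹ = [[106, -35, 0], [210, -69, 0], [0, 0, 36]].
The requested entry is 210.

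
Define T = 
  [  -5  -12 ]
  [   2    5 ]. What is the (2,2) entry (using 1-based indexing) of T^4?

1

Characteristic polynomial: λ^2 - 1 = (λ - 1)(λ + 1), so the eigenvalues are -1, 1.
λ=-1: eigenvector (-3, 1).
λ=1: eigenvector (-2, 1).
P = [[-3, -2], [1, 1]], D = diag(-1, 1), P⁻¹ = [[-1, -2], [1, 3]].
T⁴ = P·diag(1, 1)·P⁻¹ = [[1, 0], [0, 1]].
The requested entry is 1.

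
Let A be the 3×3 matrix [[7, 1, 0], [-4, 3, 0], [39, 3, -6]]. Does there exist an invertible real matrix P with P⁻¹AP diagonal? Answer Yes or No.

No

Characteristic polynomial: p(s) = s^3 - 4s^2 - 35s + 150 = (s - 5)^2(s + 6).
s = 5 has algebraic multiplicity 2; rank(A − 5I) = 2, so geometric multiplicity = 1.
Geometric multiplicity < algebraic multiplicity, so A is not diagonalizable.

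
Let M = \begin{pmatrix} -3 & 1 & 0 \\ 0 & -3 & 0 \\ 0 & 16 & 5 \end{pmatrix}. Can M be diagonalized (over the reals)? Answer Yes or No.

No

Characteristic polynomial: p(t) = t^3 + t^2 - 21t - 45 = (t - 5)(t + 3)^2.
t = -3 has algebraic multiplicity 2; rank(M + 3I) = 2, so geometric multiplicity = 1.
Geometric multiplicity < algebraic multiplicity, so M is not diagonalizable.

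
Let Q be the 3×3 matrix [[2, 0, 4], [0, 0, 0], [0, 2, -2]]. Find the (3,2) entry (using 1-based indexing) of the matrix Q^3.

Characteristic polynomial: r^3 - 4r = r(r - 2)(r + 2), so the eigenvalues are -2, 0, 2.
r=2: eigenvector (1, 0, 0).
r=-2: eigenvector (-1, 0, 1).
r=0: eigenvector (-2, 1, 1).
P = [[1, -1, -2], [0, 0, 1], [0, 1, 1]], D = diag(2, -2, 0), P⁻¹ = [[1, 1, 1], [0, -1, 1], [0, 1, 0]].
Q³ = P·diag(8, -8, 0)·P⁻¹ = [[8, 0, 16], [0, 0, 0], [0, 8, -8]].
The requested entry is 8.

8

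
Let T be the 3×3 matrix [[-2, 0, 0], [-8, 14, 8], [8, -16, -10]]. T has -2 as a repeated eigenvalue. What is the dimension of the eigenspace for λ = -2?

2

T + 2I = [[0, 0, 0], [-8, 16, 8], [8, -16, -8]].
This matrix has rank 1, so its null space has dimension 3 − 1 = 2.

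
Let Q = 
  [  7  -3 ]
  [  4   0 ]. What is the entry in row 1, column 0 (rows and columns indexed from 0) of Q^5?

Characteristic polynomial: r^2 - 7r + 12 = (r - 4)(r - 3), so the eigenvalues are 3, 4.
r=3: eigenvector (3, 4).
r=4: eigenvector (1, 1).
P = [[3, 1], [4, 1]], D = diag(3, 4), P⁻¹ = [[-1, 1], [4, -3]].
Q⁵ = P·diag(243, 1024)·P⁻¹ = [[3367, -2343], [3124, -2100]].
The requested entry is 3124.

3124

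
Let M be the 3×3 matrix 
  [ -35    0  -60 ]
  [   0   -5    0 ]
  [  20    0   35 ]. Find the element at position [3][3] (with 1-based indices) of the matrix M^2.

25

Characteristic polynomial: t^3 + 5t^2 - 25t - 125 = (t - 5)(t + 5)^2, so the eigenvalues are -5, -5, 5.
t=-5: eigenvector (2, 0, -1).
t=-5: eigenvector (0, 1, 0).
t=5: eigenvector (-3, 0, 2).
P = [[2, 0, -3], [0, 1, 0], [-1, 0, 2]], D = diag(-5, -5, 5), P⁻¹ = [[2, 0, 3], [0, 1, 0], [1, 0, 2]].
M² = P·diag(25, 25, 25)·P⁻¹ = [[25, 0, 0], [0, 25, 0], [0, 0, 25]].
The requested entry is 25.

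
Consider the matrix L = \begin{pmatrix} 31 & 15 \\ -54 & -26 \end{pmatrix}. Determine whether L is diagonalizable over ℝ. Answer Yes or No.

Yes

Characteristic polynomial: p(μ) = μ^2 - 5μ + 4 = (μ - 4)(μ - 1).
All 2 eigenvalues are distinct, so L is diagonalizable.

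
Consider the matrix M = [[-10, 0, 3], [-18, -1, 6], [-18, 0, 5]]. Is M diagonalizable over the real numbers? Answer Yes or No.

Yes

Characteristic polynomial: p(λ) = λ^3 + 6λ^2 + 9λ + 4 = (λ + 1)^2(λ + 4).
λ = -1 has algebraic multiplicity 2; rank(M + 1I) = 1, so geometric multiplicity = 2.
Every eigenvalue has geometric = algebraic multiplicity, so M is diagonalizable.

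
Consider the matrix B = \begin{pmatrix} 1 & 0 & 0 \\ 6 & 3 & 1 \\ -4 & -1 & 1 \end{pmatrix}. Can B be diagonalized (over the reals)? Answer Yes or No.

Characteristic polynomial: p(s) = s^3 - 5s^2 + 8s - 4 = (s - 2)^2(s - 1).
s = 2 has algebraic multiplicity 2; rank(B − 2I) = 2, so geometric multiplicity = 1.
Geometric multiplicity < algebraic multiplicity, so B is not diagonalizable.

No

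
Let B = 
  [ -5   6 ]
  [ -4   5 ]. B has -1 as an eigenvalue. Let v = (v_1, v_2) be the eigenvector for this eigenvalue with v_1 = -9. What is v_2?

-6

B + 1I = [[-4, 6], [-4, 6]].
Solving (B + 1I)v = 0 gives the eigenspace spanned by (-9, -6).
With v_1 = -9, v = (-9, -6), so v_2 = -6.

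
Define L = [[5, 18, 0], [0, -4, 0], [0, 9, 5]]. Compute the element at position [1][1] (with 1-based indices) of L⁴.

625

Characteristic polynomial: t^3 - 6t^2 - 15t + 100 = (t - 5)^2(t + 4), so the eigenvalues are -4, 5, 5.
t=5: eigenvector (-3, 0, -2).
t=-4: eigenvector (-2, 1, -1).
t=5: eigenvector (2, 0, 1).
P = [[-3, -2, 2], [0, 1, 0], [-2, -1, 1]], D = diag(5, -4, 5), P⁻¹ = [[1, 0, -2], [0, 1, 0], [2, 1, -3]].
L⁴ = P·diag(625, 256, 625)·P⁻¹ = [[625, 738, 0], [0, 256, 0], [0, 369, 625]].
The requested entry is 625.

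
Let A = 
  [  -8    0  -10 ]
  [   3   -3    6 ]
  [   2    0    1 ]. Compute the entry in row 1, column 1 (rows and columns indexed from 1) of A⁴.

Characteristic polynomial: s^3 + 10s^2 + 33s + 36 = (s + 3)^2(s + 4), so the eigenvalues are -4, -3, -3.
s=-4: eigenvector (5, -3, -2).
s=-3: eigenvector (0, 1, 0).
s=-3: eigenvector (-2, 1, 1).
P = [[5, 0, -2], [-3, 1, 1], [-2, 0, 1]], D = diag(-4, -3, -3), P⁻¹ = [[1, 0, 2], [1, 1, 1], [2, 0, 5]].
A⁴ = P·diag(256, 81, 81)·P⁻¹ = [[956, 0, 1750], [-525, 81, -1050], [-350, 0, -619]].
The requested entry is 956.

956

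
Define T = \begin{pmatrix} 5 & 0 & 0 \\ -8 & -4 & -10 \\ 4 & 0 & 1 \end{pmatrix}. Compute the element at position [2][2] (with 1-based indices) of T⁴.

256

Characteristic polynomial: r^3 - 2r^2 - 19r + 20 = (r - 5)(r - 1)(r + 4), so the eigenvalues are -4, 1, 5.
r=5: eigenvector (1, -2, 1).
r=-4: eigenvector (0, 1, 0).
r=1: eigenvector (0, -2, 1).
P = [[1, 0, 0], [-2, 1, -2], [1, 0, 1]], D = diag(5, -4, 1), P⁻¹ = [[1, 0, 0], [0, 1, 2], [-1, 0, 1]].
T⁴ = P·diag(625, 256, 1)·P⁻¹ = [[625, 0, 0], [-1248, 256, 510], [624, 0, 1]].
The requested entry is 256.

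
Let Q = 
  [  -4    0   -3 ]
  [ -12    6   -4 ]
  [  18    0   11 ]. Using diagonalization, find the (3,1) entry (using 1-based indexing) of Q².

126

Characteristic polynomial: λ^3 - 13λ^2 + 52λ - 60 = (λ - 6)(λ - 5)(λ - 2), so the eigenvalues are 2, 5, 6.
λ=2: eigenvector (1, 1, -2).
λ=6: eigenvector (0, 1, 0).
λ=5: eigenvector (-1, 0, 3).
P = [[1, 0, -1], [1, 1, 0], [-2, 0, 3]], D = diag(2, 6, 5), P⁻¹ = [[3, 0, 1], [-3, 1, -1], [2, 0, 1]].
Q² = P·diag(4, 36, 25)·P⁻¹ = [[-38, 0, -21], [-96, 36, -32], [126, 0, 67]].
The requested entry is 126.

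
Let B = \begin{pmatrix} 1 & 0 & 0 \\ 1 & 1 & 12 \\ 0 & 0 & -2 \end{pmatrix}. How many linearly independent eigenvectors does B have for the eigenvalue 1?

1

B − 1I = [[0, 0, 0], [1, 0, 12], [0, 0, -3]].
This matrix has rank 2, so its null space has dimension 3 − 2 = 1.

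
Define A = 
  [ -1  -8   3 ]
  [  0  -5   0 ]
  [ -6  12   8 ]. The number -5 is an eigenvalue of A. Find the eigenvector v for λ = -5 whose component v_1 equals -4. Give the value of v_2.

A + 5I = [[4, -8, 3], [0, 0, 0], [-6, 12, 13]].
Solving (A + 5I)v = 0 gives the eigenspace spanned by (-4, -2, 0).
With v_1 = -4, v = (-4, -2, 0), so v_2 = -2.

-2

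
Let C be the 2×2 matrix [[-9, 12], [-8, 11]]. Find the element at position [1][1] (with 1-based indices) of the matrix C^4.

-159

Characteristic polynomial: r^2 - 2r - 3 = (r - 3)(r + 1), so the eigenvalues are -1, 3.
r=3: eigenvector (1, 1).
r=-1: eigenvector (-3, -2).
P = [[1, -3], [1, -2]], D = diag(3, -1), P⁻¹ = [[-2, 3], [-1, 1]].
C⁴ = P·diag(81, 1)·P⁻¹ = [[-159, 240], [-160, 241]].
The requested entry is -159.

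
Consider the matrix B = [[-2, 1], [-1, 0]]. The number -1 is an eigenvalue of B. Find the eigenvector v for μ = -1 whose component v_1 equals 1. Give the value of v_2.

1

B + 1I = [[-1, 1], [-1, 1]].
Solving (B + 1I)v = 0 gives the eigenspace spanned by (1, 1).
With v_1 = 1, v = (1, 1), so v_2 = 1.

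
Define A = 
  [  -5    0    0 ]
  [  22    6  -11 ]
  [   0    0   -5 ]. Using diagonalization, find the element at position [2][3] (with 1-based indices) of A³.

-341

Characteristic polynomial: λ^3 + 4λ^2 - 35λ - 150 = (λ - 6)(λ + 5)^2, so the eigenvalues are -5, -5, 6.
λ=-5: eigenvector (2, -3, 1).
λ=6: eigenvector (0, 1, 0).
λ=-5: eigenvector (1, -2, 0).
P = [[2, 0, 1], [-3, 1, -2], [1, 0, 0]], D = diag(-5, 6, -5), P⁻¹ = [[0, 0, 1], [2, 1, -1], [1, 0, -2]].
A³ = P·diag(-125, 216, -125)·P⁻¹ = [[-125, 0, 0], [682, 216, -341], [0, 0, -125]].
The requested entry is -341.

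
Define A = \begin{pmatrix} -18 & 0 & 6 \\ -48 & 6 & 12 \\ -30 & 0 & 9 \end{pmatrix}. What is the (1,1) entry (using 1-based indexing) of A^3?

-972

Characteristic polynomial: t^3 + 3t^2 - 36t - 108 = (t - 6)(t + 3)(t + 6), so the eigenvalues are -6, -3, 6.
t=-6: eigenvector (1, 2, 2).
t=6: eigenvector (0, 1, 0).
t=-3: eigenvector (2, 4, 5).
P = [[1, 0, 2], [2, 1, 4], [2, 0, 5]], D = diag(-6, 6, -3), P⁻¹ = [[5, 0, -2], [-2, 1, 0], [-2, 0, 1]].
A³ = P·diag(-216, 216, -27)·P⁻¹ = [[-972, 0, 378], [-2376, 216, 756], [-1890, 0, 729]].
The requested entry is -972.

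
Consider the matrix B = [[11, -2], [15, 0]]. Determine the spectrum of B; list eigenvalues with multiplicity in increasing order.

5, 6

Characteristic polynomial: p(λ) = λ^2 - 11λ + 30 = (λ - 6)(λ - 5).
Roots (with multiplicity): 5, 6.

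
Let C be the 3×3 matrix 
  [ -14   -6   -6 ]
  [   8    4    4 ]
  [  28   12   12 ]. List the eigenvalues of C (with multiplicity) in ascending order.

Characteristic polynomial: p(μ) = μ^3 - 2μ^2 - 8μ = μ(μ - 4)(μ + 2).
Roots (with multiplicity): -2, 0, 4.

-2, 0, 4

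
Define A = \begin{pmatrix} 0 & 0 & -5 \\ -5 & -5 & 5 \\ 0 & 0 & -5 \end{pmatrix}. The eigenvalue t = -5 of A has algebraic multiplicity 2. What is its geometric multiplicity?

2

A + 5I = [[5, 0, -5], [-5, 0, 5], [0, 0, 0]].
This matrix has rank 1, so its null space has dimension 3 − 1 = 2.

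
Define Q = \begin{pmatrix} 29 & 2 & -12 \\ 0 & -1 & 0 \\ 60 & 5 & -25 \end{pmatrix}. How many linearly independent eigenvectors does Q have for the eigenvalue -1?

Q + 1I = [[30, 2, -12], [0, 0, 0], [60, 5, -24]].
This matrix has rank 2, so its null space has dimension 3 − 2 = 1.

1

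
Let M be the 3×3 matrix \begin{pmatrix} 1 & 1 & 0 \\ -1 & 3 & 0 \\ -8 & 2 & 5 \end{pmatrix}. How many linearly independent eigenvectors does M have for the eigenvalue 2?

M − 2I = [[-1, 1, 0], [-1, 1, 0], [-8, 2, 3]].
This matrix has rank 2, so its null space has dimension 3 − 2 = 1.

1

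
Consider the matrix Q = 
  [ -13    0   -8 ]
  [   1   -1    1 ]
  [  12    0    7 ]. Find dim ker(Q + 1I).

1

Q + 1I = [[-12, 0, -8], [1, 0, 1], [12, 0, 8]].
This matrix has rank 2, so its null space has dimension 3 − 2 = 1.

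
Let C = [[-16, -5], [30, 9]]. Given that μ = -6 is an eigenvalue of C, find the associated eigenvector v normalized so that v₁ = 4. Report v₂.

C + 6I = [[-10, -5], [30, 15]].
Solving (C + 6I)v = 0 gives the eigenspace spanned by (4, -8).
With v₁ = 4, v = (4, -8), so v₂ = -8.

-8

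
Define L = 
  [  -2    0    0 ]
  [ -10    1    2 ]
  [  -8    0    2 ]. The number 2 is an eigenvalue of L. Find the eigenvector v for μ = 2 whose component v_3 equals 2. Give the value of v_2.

L − 2I = [[-4, 0, 0], [-10, -1, 2], [-8, 0, 0]].
Solving (L − 2I)v = 0 gives the eigenspace spanned by (0, 4, 2).
With v_3 = 2, v = (0, 4, 2), so v_2 = 4.

4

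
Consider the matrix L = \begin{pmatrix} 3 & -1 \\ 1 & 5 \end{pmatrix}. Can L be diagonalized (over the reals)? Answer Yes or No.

No

Characteristic polynomial: p(r) = r^2 - 8r + 16 = (r - 4)^2.
r = 4 has algebraic multiplicity 2; rank(L − 4I) = 1, so geometric multiplicity = 1.
Geometric multiplicity < algebraic multiplicity, so L is not diagonalizable.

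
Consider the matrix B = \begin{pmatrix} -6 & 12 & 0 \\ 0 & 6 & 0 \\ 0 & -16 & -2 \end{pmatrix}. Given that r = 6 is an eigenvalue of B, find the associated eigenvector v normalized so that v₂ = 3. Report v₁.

B − 6I = [[-12, 12, 0], [0, 0, 0], [0, -16, -8]].
Solving (B − 6I)v = 0 gives the eigenspace spanned by (3, 3, -6).
With v₂ = 3, v = (3, 3, -6), so v₁ = 3.

3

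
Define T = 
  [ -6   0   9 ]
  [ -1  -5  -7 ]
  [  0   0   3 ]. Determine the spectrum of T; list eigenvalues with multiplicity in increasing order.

-6, -5, 3

Characteristic polynomial: p(μ) = μ^3 + 8μ^2 - 3μ - 90 = (μ - 3)(μ + 5)(μ + 6).
Roots (with multiplicity): -6, -5, 3.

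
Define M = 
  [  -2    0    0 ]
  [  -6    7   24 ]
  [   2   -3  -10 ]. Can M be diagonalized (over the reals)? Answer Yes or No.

Characteristic polynomial: p(s) = s^3 + 5s^2 + 8s + 4 = (s + 1)(s + 2)^2.
s = -2 has algebraic multiplicity 2; rank(M + 2I) = 1, so geometric multiplicity = 2.
Every eigenvalue has geometric = algebraic multiplicity, so M is diagonalizable.

Yes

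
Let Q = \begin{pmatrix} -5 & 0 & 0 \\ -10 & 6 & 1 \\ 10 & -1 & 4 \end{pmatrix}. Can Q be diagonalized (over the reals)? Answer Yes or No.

Characteristic polynomial: p(r) = r^3 - 5r^2 - 25r + 125 = (r - 5)^2(r + 5).
r = 5 has algebraic multiplicity 2; rank(Q − 5I) = 2, so geometric multiplicity = 1.
Geometric multiplicity < algebraic multiplicity, so Q is not diagonalizable.

No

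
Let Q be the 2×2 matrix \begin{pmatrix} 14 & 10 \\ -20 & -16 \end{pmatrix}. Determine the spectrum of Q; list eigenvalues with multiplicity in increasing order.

-6, 4

Characteristic polynomial: p(μ) = μ^2 + 2μ - 24 = (μ - 4)(μ + 6).
Roots (with multiplicity): -6, 4.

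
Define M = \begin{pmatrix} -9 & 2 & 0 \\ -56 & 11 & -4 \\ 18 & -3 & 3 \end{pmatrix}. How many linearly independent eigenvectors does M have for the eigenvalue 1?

M − 1I = [[-10, 2, 0], [-56, 10, -4], [18, -3, 2]].
This matrix has rank 2, so its null space has dimension 3 − 2 = 1.

1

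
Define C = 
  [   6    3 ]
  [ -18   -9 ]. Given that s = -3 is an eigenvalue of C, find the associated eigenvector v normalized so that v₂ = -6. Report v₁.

C + 3I = [[9, 3], [-18, -6]].
Solving (C + 3I)v = 0 gives the eigenspace spanned by (2, -6).
With v₂ = -6, v = (2, -6), so v₁ = 2.

2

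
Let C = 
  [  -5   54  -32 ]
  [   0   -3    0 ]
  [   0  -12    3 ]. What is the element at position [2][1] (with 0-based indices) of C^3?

Characteristic polynomial: μ^3 + 5μ^2 - 9μ - 45 = (μ - 3)(μ + 3)(μ + 5), so the eigenvalues are -5, -3, 3.
μ=-5: eigenvector (1, 0, 0).
μ=-3: eigenvector (-5, 1, 2).
μ=3: eigenvector (-4, 0, 1).
P = [[1, -5, -4], [0, 1, 0], [0, 2, 1]], D = diag(-5, -3, 3), P⁻¹ = [[1, -3, 4], [0, 1, 0], [0, -2, 1]].
C³ = P·diag(-125, -27, 27)·P⁻¹ = [[-125, 726, -608], [0, -27, 0], [0, -108, 27]].
The requested entry is -108.

-108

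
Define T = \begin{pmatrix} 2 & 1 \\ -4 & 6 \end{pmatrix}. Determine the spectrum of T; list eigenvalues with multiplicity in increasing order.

Characteristic polynomial: p(r) = r^2 - 8r + 16 = (r - 4)^2.
Roots (with multiplicity): 4, 4.

4, 4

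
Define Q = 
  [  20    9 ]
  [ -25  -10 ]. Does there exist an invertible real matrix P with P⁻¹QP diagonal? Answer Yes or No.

No

Characteristic polynomial: p(μ) = μ^2 - 10μ + 25 = (μ - 5)^2.
μ = 5 has algebraic multiplicity 2; rank(Q − 5I) = 1, so geometric multiplicity = 1.
Geometric multiplicity < algebraic multiplicity, so Q is not diagonalizable.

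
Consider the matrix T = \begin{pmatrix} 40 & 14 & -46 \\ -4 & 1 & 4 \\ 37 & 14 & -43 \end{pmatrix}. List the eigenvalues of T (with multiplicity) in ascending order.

-6, 1, 3

Characteristic polynomial: p(s) = s^3 + 2s^2 - 21s + 18 = (s - 3)(s - 1)(s + 6).
Roots (with multiplicity): -6, 1, 3.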